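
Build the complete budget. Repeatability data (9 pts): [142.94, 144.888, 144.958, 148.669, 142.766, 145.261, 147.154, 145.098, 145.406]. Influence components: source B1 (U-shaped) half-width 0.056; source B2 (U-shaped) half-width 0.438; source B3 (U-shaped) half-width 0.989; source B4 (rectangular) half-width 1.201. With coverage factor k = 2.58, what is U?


mean = (142.94 + 144.888 + 144.958 + 148.669 + 142.766 + 145.261 + 147.154 + 145.098 + 145.406) / 9 = 145.2377778
s = sqrt(sum((x - mean)^2)/(n-1)) = 1.8399612
u_A = s / sqrt(n) = 1.8399612 / sqrt(9) = 0.6133204
u_B1 = 0.056 / sqrt(2) = 0.03959798
u_B2 = 0.438 / sqrt(2) = 0.30971277
u_B3 = 0.989 / sqrt(2) = 0.69932861
u_B4 = 1.201 / sqrt(3) = 0.69339767
uc = sqrt(0.6133204^2 + 0.03959798^2 + 0.30971277^2 + 0.69932861^2 + 0.69339767^2) = 1.2014628
U = k * uc = 2.58 * 1.2014628
U = 3.0998

3.0998


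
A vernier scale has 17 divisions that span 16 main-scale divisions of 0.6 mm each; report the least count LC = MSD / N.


LC = MSD / n_div
= 0.6 / 17
= 0.0353

0.0353


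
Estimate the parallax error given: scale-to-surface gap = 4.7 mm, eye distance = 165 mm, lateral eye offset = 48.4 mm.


error = h * offset / d
= 4.7 * 48.4 / 165
= 1.3787

1.3787


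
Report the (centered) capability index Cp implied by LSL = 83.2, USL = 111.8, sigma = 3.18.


Cp = (USL - LSL) / (6 * sigma)
= (111.8 - 83.2) / (6 * 3.18)
= 28.6000 / 19.0800
= 1.4990

1.4990


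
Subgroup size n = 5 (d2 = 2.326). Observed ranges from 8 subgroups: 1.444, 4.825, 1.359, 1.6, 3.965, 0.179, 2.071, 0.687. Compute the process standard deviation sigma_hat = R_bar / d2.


R_bar = (1.444 + 4.825 + 1.359 + 1.6 + 3.965 + 0.179 + 2.071 + 0.687) / 8
R_bar = 16.13 / 8 = 2.01625
sigma_hat = R_bar / d2 = 2.01625 / 2.326 = 0.8668

0.8668


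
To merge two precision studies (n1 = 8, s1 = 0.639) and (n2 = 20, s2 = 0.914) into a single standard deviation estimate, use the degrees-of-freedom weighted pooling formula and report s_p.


s_p = sqrt(((n1-1)*s1^2 + (n2-1)*s2^2) / (n1+n2-2))
numerator = (8-1)*0.639^2 + (20-1)*0.914^2 = 2.858247 + 15.872524 = 18.730771
denominator = 8 + 20 - 2 = 26
s_p^2 = 18.730771 / 26 = 0.72041427
s_p = sqrt(0.72041427) = 0.8488

0.8488


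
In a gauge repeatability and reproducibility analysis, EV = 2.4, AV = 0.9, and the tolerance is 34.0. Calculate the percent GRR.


GRR = sqrt(EV^2 + AV^2) = sqrt(2.4^2 + 0.9^2) = 2.5632011
%GRR = GRR / tol * 100 = 2.5632011 / 34.0 * 100
%GRR = 7.5388

7.5388


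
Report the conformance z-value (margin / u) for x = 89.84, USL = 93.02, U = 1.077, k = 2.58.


u = U / k = 1.077 / 2.58 = 0.41744186
margin = |USL - x| = |93.02 - 89.84| = 3.18
z = margin / u = 3.18 / 0.41744186
z = 7.6178

7.6178


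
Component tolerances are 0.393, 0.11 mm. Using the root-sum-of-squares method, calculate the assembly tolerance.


RSS = sqrt(0.393^2 + 0.11^2)
= sqrt(0.166549)
= 0.4081

0.4081


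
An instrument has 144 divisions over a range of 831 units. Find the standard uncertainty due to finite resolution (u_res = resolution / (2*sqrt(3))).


resolution = range / divisions
resolution = 831 / 144 = 5.7708333
u_res = resolution / (2*sqrt(3))
u_res = 5.7708333 / 3.4641016
u_res = 1.6659

1.6659


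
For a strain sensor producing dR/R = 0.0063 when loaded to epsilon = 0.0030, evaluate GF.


GF = (dR/R) / epsilon
= 0.0063 / 0.0030
= 2.1000

2.1000


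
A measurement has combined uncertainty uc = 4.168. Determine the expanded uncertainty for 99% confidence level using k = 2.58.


U = k * uc
U = 2.58 * 4.168
U = 10.7534

10.7534


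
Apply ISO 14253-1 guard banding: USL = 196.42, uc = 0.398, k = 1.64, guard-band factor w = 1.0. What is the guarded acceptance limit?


U = k * uc = 1.64 * 0.398 = 0.65272
guard band g = w * U = 1.0 * 0.65272 = 0.65272
AL = USL - g = 196.42 - 0.65272
AL = 195.7673

195.7673


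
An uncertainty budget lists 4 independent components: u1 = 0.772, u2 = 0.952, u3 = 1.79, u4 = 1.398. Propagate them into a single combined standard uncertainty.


uc = sqrt(0.772^2 + 0.952^2 + 1.79^2 + 1.398^2)
uc = sqrt(6.660792)
uc = 2.5809

2.5809


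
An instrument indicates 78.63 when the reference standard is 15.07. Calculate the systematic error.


Systematic error = measured - true
= 78.63 - 15.07
= 63.5600

63.5600


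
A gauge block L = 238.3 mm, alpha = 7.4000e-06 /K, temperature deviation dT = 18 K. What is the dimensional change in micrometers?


dL = L * alpha * dT
= 238.3 * 7.4000e-06 * 18
= 0.0317416 mm
dL_um = 0.0317416 * 1000 = 31.7416 um

31.7416


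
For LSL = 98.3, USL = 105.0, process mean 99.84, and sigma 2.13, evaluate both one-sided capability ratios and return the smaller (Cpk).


Cpu = (USL - mean) / (3*sigma) = (105.0 - 99.84) / (3*2.13) = 0.8075
Cpl = (mean - LSL) / (3*sigma) = (99.84 - 98.3) / (3*2.13) = 0.2410
Cpk = min(Cpu, Cpl) = 0.2410

0.2410


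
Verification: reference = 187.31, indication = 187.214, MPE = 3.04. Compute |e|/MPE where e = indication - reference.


e = indication - reference = 187.214 - 187.31 = -0.0960
|e| = 0.0960
ratio = |e| / MPE = 0.0960 / 3.04
ratio = 0.0316

0.0316


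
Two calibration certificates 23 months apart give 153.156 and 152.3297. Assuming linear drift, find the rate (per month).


rate = (v2 - v1) / months
= (152.3297 - 153.156) / 23
= -0.8263 / 23
= -0.0359

-0.0359


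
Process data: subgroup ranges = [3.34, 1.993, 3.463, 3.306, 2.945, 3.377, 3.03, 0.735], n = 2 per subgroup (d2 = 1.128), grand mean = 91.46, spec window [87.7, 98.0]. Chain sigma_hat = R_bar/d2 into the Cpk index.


R_bar = (3.34 + 1.993 + 3.463 + 3.306 + 2.945 + 3.377 + 3.03 + 0.735) / 8 = 2.773625
sigma = R_bar / d2 = 2.773625 / 1.128 = 2.4588874
Cp = (USL - LSL)/(6*sigma) = (98.0 - 87.7)/(6*2.4588874) = 0.6981
Cpu = (98.0 - 91.46)/(3*2.4588874) = 0.8866
Cpl = (91.46 - 87.7)/(3*2.4588874) = 0.5097
Cpk = min(Cpu, Cpl) = 0.5097

0.5097


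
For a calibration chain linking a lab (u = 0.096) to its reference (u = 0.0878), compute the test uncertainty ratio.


TUR = u_lab / u_ref
= 0.096 / 0.0878
= 1.0934

1.0934


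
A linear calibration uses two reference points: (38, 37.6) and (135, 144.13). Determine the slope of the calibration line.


slope = (y2 - y1) / (x2 - x1)
= (144.13 - 37.6) / (135 - 38)
= 106.5300 / 97
= 1.0982

1.0982


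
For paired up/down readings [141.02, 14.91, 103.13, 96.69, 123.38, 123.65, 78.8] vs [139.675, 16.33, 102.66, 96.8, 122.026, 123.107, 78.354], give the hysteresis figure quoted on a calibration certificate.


|141.02 - 139.675| = 1.3450
|14.91 - 16.33| = 1.4200
|103.13 - 102.66| = 0.4700
|96.69 - 96.8| = 0.1100
|123.38 - 122.026| = 1.3540
|123.65 - 123.107| = 0.5430
|78.8 - 78.354| = 0.4460
hysteresis = max(diffs) = 1.4200

1.4200


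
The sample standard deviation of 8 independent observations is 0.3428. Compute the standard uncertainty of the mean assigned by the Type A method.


u_A = s / sqrt(n)
u_A = 0.3428 / sqrt(8)
u_A = 0.3428 / 2.8284271
u_A = 0.1212

0.1212


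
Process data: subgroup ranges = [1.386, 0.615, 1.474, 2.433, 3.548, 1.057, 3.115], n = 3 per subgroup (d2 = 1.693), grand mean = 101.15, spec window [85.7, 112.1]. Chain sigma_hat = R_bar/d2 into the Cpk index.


R_bar = (1.386 + 0.615 + 1.474 + 2.433 + 3.548 + 1.057 + 3.115) / 7 = 1.9468571
sigma = R_bar / d2 = 1.9468571 / 1.693 = 1.1499451
Cp = (USL - LSL)/(6*sigma) = (112.1 - 85.7)/(6*1.1499451) = 3.8263
Cpu = (112.1 - 101.15)/(3*1.1499451) = 3.1741
Cpl = (101.15 - 85.7)/(3*1.1499451) = 4.4785
Cpk = min(Cpu, Cpl) = 3.1741

3.1741


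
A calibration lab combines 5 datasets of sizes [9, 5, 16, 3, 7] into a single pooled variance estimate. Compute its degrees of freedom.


nu = sum_i (n_i - 1)
nu = ((9 - 1) + (5 - 1) + (16 - 1) + (3 - 1) + (7 - 1))
nu = 8 + 4 + 15 + 2 + 6
nu = 35

35


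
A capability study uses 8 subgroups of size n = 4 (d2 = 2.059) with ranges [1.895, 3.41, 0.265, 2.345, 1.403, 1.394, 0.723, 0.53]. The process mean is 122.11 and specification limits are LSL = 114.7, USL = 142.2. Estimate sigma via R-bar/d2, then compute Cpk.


R_bar = (1.895 + 3.41 + 0.265 + 2.345 + 1.403 + 1.394 + 0.723 + 0.53) / 8 = 1.495625
sigma = R_bar / d2 = 1.495625 / 2.059 = 0.72638417
Cp = (USL - LSL)/(6*sigma) = (142.2 - 114.7)/(6*0.72638417) = 6.3098
Cpu = (142.2 - 122.11)/(3*0.72638417) = 9.2192
Cpl = (122.11 - 114.7)/(3*0.72638417) = 3.4004
Cpk = min(Cpu, Cpl) = 3.4004

3.4004


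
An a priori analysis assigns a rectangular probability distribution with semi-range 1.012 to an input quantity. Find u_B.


u_B = half_width / sqrt(3)
u_B = 1.012 / 1.7320508
u_B = 0.5843

0.5843


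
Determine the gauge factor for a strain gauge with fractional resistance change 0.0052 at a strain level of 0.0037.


GF = (dR/R) / epsilon
= 0.0052 / 0.0037
= 1.4054

1.4054


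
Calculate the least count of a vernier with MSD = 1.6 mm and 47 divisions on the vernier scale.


LC = MSD / n_div
= 1.6 / 47
= 0.0340

0.0340


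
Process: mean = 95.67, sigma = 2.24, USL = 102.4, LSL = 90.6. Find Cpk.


Cpu = (USL - mean) / (3*sigma) = (102.4 - 95.67) / (3*2.24) = 1.0015
Cpl = (mean - LSL) / (3*sigma) = (95.67 - 90.6) / (3*2.24) = 0.7545
Cpk = min(Cpu, Cpl) = 0.7545

0.7545


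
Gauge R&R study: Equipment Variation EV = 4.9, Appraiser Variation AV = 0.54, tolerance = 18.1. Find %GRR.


GRR = sqrt(EV^2 + AV^2) = sqrt(4.9^2 + 0.54^2) = 4.9296653
%GRR = GRR / tol * 100 = 4.9296653 / 18.1 * 100
%GRR = 27.2357

27.2357


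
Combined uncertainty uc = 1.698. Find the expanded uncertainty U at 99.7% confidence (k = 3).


U = k * uc
U = 3 * 1.698
U = 5.0940

5.0940


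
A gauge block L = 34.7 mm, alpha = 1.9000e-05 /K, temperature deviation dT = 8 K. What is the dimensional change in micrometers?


dL = L * alpha * dT
= 34.7 * 1.9000e-05 * 8
= 0.0052744 mm
dL_um = 0.0052744 * 1000 = 5.2744 um

5.2744


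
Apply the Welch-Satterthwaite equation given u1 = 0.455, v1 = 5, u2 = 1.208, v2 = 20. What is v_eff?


uc = sqrt(u1^2 + u2^2) = sqrt(0.455^2 + 1.208^2) = 1.2908482
v_eff = uc^4 / (u1^4/v1 + u2^4/v2)
= 1.2908482^4 / (0.455^4/5 + 1.208^4/20)
= 2.7765193 / 0.11504444
v_eff = 24.1343

24.1343


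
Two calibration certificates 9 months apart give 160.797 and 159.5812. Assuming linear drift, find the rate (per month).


rate = (v2 - v1) / months
= (159.5812 - 160.797) / 9
= -1.2158 / 9
= -0.1351

-0.1351


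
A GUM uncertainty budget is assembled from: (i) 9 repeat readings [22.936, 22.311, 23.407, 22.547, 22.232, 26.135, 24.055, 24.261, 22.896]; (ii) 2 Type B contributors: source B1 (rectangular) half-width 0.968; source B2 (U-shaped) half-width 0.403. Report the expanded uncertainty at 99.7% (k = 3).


mean = (22.936 + 22.311 + 23.407 + 22.547 + 22.232 + 26.135 + 24.055 + 24.261 + 22.896) / 9 = 23.42
s = sqrt(sum((x - mean)^2)/(n-1)) = 1.244693
u_A = s / sqrt(n) = 1.244693 / sqrt(9) = 0.41489767
u_B1 = 0.968 / sqrt(3) = 0.55887506
u_B2 = 0.403 / sqrt(2) = 0.28496403
uc = sqrt(0.41489767^2 + 0.55887506^2 + 0.28496403^2) = 0.75212094
U = k * uc = 3 * 0.75212094
U = 2.2564

2.2564


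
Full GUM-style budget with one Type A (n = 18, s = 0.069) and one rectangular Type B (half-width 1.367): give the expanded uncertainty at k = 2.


u_A = s / sqrt(n) = 0.069 / sqrt(18) = 0.016263456
u_B = half_width / sqrt(3) = 1.367 / sqrt(3) = 0.78923782
uc = sqrt(u_A^2 + u_B^2) = sqrt(0.016263456^2 + 0.78923782^2) = 0.78940537
U = k * uc = 2 * 0.78940537
U = 1.5788

1.5788


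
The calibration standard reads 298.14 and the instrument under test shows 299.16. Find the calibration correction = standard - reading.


Correction = standard - reading
= 298.14 - 299.16
= -1.0200

-1.0200


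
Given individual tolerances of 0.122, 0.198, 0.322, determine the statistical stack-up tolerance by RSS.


RSS = sqrt(0.122^2 + 0.198^2 + 0.322^2)
= sqrt(0.157772)
= 0.3972

0.3972


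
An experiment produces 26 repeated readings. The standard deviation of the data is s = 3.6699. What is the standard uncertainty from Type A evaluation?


u_A = s / sqrt(n)
u_A = 3.6699 / sqrt(26)
u_A = 3.6699 / 5.0990195
u_A = 0.7197

0.7197


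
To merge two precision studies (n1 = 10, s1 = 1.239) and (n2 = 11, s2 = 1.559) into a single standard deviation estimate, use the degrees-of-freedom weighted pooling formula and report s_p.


s_p = sqrt(((n1-1)*s1^2 + (n2-1)*s2^2) / (n1+n2-2))
numerator = (10-1)*1.239^2 + (11-1)*1.559^2 = 13.816089 + 24.30481 = 38.120899
denominator = 10 + 11 - 2 = 19
s_p^2 = 38.120899 / 19 = 2.0063631
s_p = sqrt(2.0063631) = 1.4165

1.4165


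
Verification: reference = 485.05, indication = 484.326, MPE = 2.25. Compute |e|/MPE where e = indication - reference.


e = indication - reference = 484.326 - 485.05 = -0.7240
|e| = 0.7240
ratio = |e| / MPE = 0.7240 / 2.25
ratio = 0.3218

0.3218


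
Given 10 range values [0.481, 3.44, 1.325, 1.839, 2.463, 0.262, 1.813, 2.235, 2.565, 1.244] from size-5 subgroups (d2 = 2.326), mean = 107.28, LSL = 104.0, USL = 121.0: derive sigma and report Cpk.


R_bar = (0.481 + 3.44 + 1.325 + 1.839 + 2.463 + 0.262 + 1.813 + 2.235 + 2.565 + 1.244) / 10 = 1.7667
sigma = R_bar / d2 = 1.7667 / 2.326 = 0.75954428
Cp = (USL - LSL)/(6*sigma) = (121.0 - 104.0)/(6*0.75954428) = 3.7303
Cpu = (121.0 - 107.28)/(3*0.75954428) = 6.0212
Cpl = (107.28 - 104.0)/(3*0.75954428) = 1.4395
Cpk = min(Cpu, Cpl) = 1.4395

1.4395


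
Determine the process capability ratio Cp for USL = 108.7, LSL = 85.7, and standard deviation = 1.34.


Cp = (USL - LSL) / (6 * sigma)
= (108.7 - 85.7) / (6 * 1.34)
= 23.0000 / 8.0400
= 2.8607

2.8607


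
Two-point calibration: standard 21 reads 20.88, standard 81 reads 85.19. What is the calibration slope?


slope = (y2 - y1) / (x2 - x1)
= (85.19 - 20.88) / (81 - 21)
= 64.3100 / 60
= 1.0718

1.0718


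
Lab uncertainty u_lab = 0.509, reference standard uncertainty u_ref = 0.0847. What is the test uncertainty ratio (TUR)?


TUR = u_lab / u_ref
= 0.509 / 0.0847
= 6.0094

6.0094


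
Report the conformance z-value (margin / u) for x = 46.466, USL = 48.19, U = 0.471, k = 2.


u = U / k = 0.471 / 2 = 0.2355
margin = |USL - x| = |48.19 - 46.466| = 1.724
z = margin / u = 1.724 / 0.2355
z = 7.3206

7.3206


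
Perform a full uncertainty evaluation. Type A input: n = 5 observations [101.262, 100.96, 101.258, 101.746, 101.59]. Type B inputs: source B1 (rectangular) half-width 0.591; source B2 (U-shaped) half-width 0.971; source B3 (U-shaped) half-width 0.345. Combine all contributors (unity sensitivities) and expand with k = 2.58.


mean = (101.262 + 100.96 + 101.258 + 101.746 + 101.59) / 5 = 101.3632
s = sqrt(sum((x - mean)^2)/(n-1)) = 0.3089712
u_A = s / sqrt(n) = 0.3089712 / sqrt(5) = 0.13817612
u_B1 = 0.591 / sqrt(3) = 0.34121401
u_B2 = 0.971 / sqrt(2) = 0.68660068
u_B3 = 0.345 / sqrt(2) = 0.24395184
uc = sqrt(0.13817612^2 + 0.34121401^2 + 0.68660068^2 + 0.24395184^2) = 0.8163655
U = k * uc = 2.58 * 0.8163655
U = 2.1062

2.1062


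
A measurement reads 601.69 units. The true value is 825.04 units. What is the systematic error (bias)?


Systematic error = measured - true
= 601.69 - 825.04
= -223.3500

-223.3500


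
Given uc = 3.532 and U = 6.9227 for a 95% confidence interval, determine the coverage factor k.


k = U / uc
k = 6.9227 / 3.532
k = 1.96

1.96


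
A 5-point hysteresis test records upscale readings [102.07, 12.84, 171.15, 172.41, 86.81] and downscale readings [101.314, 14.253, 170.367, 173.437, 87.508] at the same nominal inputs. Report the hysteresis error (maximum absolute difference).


|102.07 - 101.314| = 0.7560
|12.84 - 14.253| = 1.4130
|171.15 - 170.367| = 0.7830
|172.41 - 173.437| = 1.0270
|86.81 - 87.508| = 0.6980
hysteresis = max(diffs) = 1.4130

1.4130


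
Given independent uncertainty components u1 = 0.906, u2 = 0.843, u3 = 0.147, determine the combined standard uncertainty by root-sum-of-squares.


uc = sqrt(0.906^2 + 0.843^2 + 0.147^2)
uc = sqrt(1.553094)
uc = 1.2462

1.2462


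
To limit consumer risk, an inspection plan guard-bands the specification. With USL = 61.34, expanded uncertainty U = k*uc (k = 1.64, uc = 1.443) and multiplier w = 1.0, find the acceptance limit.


U = k * uc = 1.64 * 1.443 = 2.36652
guard band g = w * U = 1.0 * 2.36652 = 2.36652
AL = USL - g = 61.34 - 2.36652
AL = 58.9735

58.9735


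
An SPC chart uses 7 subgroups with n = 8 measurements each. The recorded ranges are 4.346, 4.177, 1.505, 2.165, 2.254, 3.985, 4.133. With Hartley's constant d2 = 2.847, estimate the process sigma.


R_bar = (4.346 + 4.177 + 1.505 + 2.165 + 2.254 + 3.985 + 4.133) / 7
R_bar = 22.565 / 7 = 3.2235714
sigma_hat = R_bar / d2 = 3.2235714 / 2.847 = 1.1323

1.1323


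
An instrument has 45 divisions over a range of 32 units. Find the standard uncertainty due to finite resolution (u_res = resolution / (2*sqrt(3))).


resolution = range / divisions
resolution = 32 / 45 = 0.71111111
u_res = resolution / (2*sqrt(3))
u_res = 0.71111111 / 3.4641016
u_res = 0.2053

0.2053


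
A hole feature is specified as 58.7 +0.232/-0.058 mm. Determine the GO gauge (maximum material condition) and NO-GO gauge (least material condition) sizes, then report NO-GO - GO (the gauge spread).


GO = nominal - lower_tol (smallest hole = maximum material condition)
GO = 58.7 - 0.058 = 58.642
NO-GO = nominal + upper_tol (largest hole = least material condition)
NO-GO = 58.7 + 0.232 = 58.932
spread = NO-GO - GO = 58.932 - 58.642 = 0.2900

0.2900


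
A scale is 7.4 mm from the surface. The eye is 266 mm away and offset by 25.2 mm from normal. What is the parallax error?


error = h * offset / d
= 7.4 * 25.2 / 266
= 0.7011

0.7011


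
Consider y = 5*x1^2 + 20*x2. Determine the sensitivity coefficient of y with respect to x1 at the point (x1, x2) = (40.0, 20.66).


y = 5*x1^2 + 20*x2
dy/dx1 = 2*5*x1
Evaluate at x1 = 40.0: c1 = 10 * 40.0
c1 = 400.0000

400.0000


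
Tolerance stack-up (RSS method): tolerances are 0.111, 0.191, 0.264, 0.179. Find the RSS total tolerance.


RSS = sqrt(0.111^2 + 0.191^2 + 0.264^2 + 0.179^2)
= sqrt(0.150539)
= 0.3880

0.3880


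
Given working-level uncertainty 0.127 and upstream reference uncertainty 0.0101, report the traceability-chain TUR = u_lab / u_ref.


TUR = u_lab / u_ref
= 0.127 / 0.0101
= 12.5743

12.5743


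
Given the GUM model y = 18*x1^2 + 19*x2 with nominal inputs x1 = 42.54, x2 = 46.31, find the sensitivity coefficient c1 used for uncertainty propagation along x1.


y = 18*x1^2 + 19*x2
dy/dx1 = 2*18*x1
Evaluate at x1 = 42.54: c1 = 36 * 42.54
c1 = 1531.4400

1531.4400


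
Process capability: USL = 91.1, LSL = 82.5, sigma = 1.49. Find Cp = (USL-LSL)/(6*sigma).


Cp = (USL - LSL) / (6 * sigma)
= (91.1 - 82.5) / (6 * 1.49)
= 8.6000 / 8.9400
= 0.9620

0.9620


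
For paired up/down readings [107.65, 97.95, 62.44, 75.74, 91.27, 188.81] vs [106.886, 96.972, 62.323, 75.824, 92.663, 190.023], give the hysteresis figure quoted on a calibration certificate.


|107.65 - 106.886| = 0.7640
|97.95 - 96.972| = 0.9780
|62.44 - 62.323| = 0.1170
|75.74 - 75.824| = 0.0840
|91.27 - 92.663| = 1.3930
|188.81 - 190.023| = 1.2130
hysteresis = max(diffs) = 1.3930

1.3930


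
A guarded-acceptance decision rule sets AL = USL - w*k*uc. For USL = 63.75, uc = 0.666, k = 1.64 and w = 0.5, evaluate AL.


U = k * uc = 1.64 * 0.666 = 1.09224
guard band g = w * U = 0.5 * 1.09224 = 0.54612
AL = USL - g = 63.75 - 0.54612
AL = 63.2039

63.2039


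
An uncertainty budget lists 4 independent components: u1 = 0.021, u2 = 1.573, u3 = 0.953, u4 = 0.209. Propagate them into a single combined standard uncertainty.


uc = sqrt(0.021^2 + 1.573^2 + 0.953^2 + 0.209^2)
uc = sqrt(3.42666)
uc = 1.8511

1.8511


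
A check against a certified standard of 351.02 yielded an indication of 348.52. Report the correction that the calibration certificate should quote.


Correction = standard - reading
= 351.02 - 348.52
= 2.5000

2.5000


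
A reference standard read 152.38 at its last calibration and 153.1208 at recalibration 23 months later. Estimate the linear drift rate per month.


rate = (v2 - v1) / months
= (153.1208 - 152.38) / 23
= 0.7408 / 23
= 0.0322

0.0322


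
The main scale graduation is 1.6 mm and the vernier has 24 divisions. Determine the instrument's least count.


LC = MSD / n_div
= 1.6 / 24
= 0.0667

0.0667


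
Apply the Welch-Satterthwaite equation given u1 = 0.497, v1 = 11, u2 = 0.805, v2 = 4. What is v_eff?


uc = sqrt(u1^2 + u2^2) = sqrt(0.497^2 + 0.805^2) = 0.94606237
v_eff = uc^4 / (u1^4/v1 + u2^4/v2)
= 0.94606237^4 / (0.497^4/11 + 0.805^4/4)
= 0.80108588 / 0.11053078
v_eff = 7.2476

7.2476


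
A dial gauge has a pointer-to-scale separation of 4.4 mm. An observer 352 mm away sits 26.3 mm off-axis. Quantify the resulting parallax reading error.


error = h * offset / d
= 4.4 * 26.3 / 352
= 0.3288

0.3288


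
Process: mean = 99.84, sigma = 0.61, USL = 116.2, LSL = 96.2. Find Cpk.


Cpu = (USL - mean) / (3*sigma) = (116.2 - 99.84) / (3*0.61) = 8.9399
Cpl = (mean - LSL) / (3*sigma) = (99.84 - 96.2) / (3*0.61) = 1.9891
Cpk = min(Cpu, Cpl) = 1.9891

1.9891


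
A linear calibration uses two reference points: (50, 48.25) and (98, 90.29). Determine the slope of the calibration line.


slope = (y2 - y1) / (x2 - x1)
= (90.29 - 48.25) / (98 - 50)
= 42.0400 / 48
= 0.8758

0.8758


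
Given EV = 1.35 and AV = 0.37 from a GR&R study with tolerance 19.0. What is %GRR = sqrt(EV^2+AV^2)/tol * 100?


GRR = sqrt(EV^2 + AV^2) = sqrt(1.35^2 + 0.37^2) = 1.3997857
%GRR = GRR / tol * 100 = 1.3997857 / 19.0 * 100
%GRR = 7.3673

7.3673


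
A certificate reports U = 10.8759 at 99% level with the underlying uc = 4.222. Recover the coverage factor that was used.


k = U / uc
k = 10.8759 / 4.222
k = 2.576

2.576


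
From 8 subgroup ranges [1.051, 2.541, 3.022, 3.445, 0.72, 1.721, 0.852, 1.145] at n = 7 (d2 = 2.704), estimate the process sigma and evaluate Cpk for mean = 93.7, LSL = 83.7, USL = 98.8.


R_bar = (1.051 + 2.541 + 3.022 + 3.445 + 0.72 + 1.721 + 0.852 + 1.145) / 8 = 1.812125
sigma = R_bar / d2 = 1.812125 / 2.704 = 0.67016457
Cp = (USL - LSL)/(6*sigma) = (98.8 - 83.7)/(6*0.67016457) = 3.7553
Cpu = (98.8 - 93.7)/(3*0.67016457) = 2.5367
Cpl = (93.7 - 83.7)/(3*0.67016457) = 4.9739
Cpk = min(Cpu, Cpl) = 2.5367

2.5367


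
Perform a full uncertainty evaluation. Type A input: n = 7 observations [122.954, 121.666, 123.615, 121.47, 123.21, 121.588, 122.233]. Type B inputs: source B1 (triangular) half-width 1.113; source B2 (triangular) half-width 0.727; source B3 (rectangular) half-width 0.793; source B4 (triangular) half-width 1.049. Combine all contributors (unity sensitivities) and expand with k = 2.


mean = (122.954 + 121.666 + 123.615 + 121.47 + 123.21 + 121.588 + 122.233) / 7 = 122.3908571
s = sqrt(sum((x - mean)^2)/(n-1)) = 0.86886371
u_A = s / sqrt(n) = 0.86886371 / sqrt(7) = 0.32839961
u_B1 = 1.113 / sqrt(6) = 0.45438035
u_B2 = 0.727 / sqrt(6) = 0.29679651
u_B3 = 0.793 / sqrt(3) = 0.45783876
u_B4 = 1.049 / sqrt(6) = 0.42825246
uc = sqrt(0.32839961^2 + 0.45438035^2 + 0.29679651^2 + 0.45783876^2 + 0.42825246^2) = 0.891859
U = k * uc = 2 * 0.891859
U = 1.7837

1.7837


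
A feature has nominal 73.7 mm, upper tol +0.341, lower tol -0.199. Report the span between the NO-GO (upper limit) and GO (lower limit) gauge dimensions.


GO = nominal - lower_tol (smallest hole = maximum material condition)
GO = 73.7 - 0.199 = 73.501
NO-GO = nominal + upper_tol (largest hole = least material condition)
NO-GO = 73.7 + 0.341 = 74.041
spread = NO-GO - GO = 74.041 - 73.501 = 0.5400

0.5400


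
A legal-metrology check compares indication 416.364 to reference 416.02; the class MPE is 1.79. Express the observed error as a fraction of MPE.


e = indication - reference = 416.364 - 416.02 = 0.3440
|e| = 0.3440
ratio = |e| / MPE = 0.3440 / 1.79
ratio = 0.1922

0.1922


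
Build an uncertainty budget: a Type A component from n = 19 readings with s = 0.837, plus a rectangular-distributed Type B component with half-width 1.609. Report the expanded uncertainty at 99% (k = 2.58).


u_A = s / sqrt(n) = 0.837 / sqrt(19) = 0.19202097
u_B = half_width / sqrt(3) = 1.609 / sqrt(3) = 0.92895658
uc = sqrt(u_A^2 + u_B^2) = sqrt(0.19202097^2 + 0.92895658^2) = 0.94859495
U = k * uc = 2.58 * 0.94859495
U = 2.4474

2.4474


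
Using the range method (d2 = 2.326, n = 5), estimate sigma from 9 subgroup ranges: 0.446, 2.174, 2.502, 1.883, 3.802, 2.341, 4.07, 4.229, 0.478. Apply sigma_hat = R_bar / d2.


R_bar = (0.446 + 2.174 + 2.502 + 1.883 + 3.802 + 2.341 + 4.07 + 4.229 + 0.478) / 9
R_bar = 21.925 / 9 = 2.4361111
sigma_hat = R_bar / d2 = 2.4361111 / 2.326 = 1.0473

1.0473


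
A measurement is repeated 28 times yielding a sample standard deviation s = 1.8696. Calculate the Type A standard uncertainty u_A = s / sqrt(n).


u_A = s / sqrt(n)
u_A = 1.8696 / sqrt(28)
u_A = 1.8696 / 5.2915026
u_A = 0.3533

0.3533


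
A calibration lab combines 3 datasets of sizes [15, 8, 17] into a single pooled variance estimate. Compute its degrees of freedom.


nu = sum_i (n_i - 1)
nu = ((15 - 1) + (8 - 1) + (17 - 1))
nu = 14 + 7 + 16
nu = 37

37


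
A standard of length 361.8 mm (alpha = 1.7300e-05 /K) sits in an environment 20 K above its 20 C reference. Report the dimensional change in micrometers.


dL = L * alpha * dT
= 361.8 * 1.7300e-05 * 20
= 0.1251828 mm
dL_um = 0.1251828 * 1000 = 125.1828 um

125.1828


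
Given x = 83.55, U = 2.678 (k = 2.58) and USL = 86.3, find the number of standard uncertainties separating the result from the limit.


u = U / k = 2.678 / 2.58 = 1.0379845
margin = |USL - x| = |86.3 - 83.55| = 2.75
z = margin / u = 2.75 / 1.0379845
z = 2.6494

2.6494


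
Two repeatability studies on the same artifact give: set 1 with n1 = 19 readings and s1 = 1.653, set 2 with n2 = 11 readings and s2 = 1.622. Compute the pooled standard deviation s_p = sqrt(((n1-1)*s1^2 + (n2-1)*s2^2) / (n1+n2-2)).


s_p = sqrt(((n1-1)*s1^2 + (n2-1)*s2^2) / (n1+n2-2))
numerator = (19-1)*1.653^2 + (11-1)*1.622^2 = 49.183362 + 26.30884 = 75.492202
denominator = 19 + 11 - 2 = 28
s_p^2 = 75.492202 / 28 = 2.6961501
s_p = sqrt(2.6961501) = 1.6420

1.6420


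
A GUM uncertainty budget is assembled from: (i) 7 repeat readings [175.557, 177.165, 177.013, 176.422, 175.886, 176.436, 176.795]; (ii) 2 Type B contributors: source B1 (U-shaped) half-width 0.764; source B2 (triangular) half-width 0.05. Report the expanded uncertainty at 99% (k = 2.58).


mean = (175.557 + 177.165 + 177.013 + 176.422 + 175.886 + 176.436 + 176.795) / 7 = 176.4677143
s = sqrt(sum((x - mean)^2)/(n-1)) = 0.58616656
u_A = s / sqrt(n) = 0.58616656 / sqrt(7) = 0.22155013
u_B1 = 0.764 / sqrt(2) = 0.54022958
u_B2 = 0.05 / sqrt(6) = 0.020412415
uc = sqrt(0.22155013^2 + 0.54022958^2 + 0.020412415^2) = 0.58425091
U = k * uc = 2.58 * 0.58425091
U = 1.5074

1.5074


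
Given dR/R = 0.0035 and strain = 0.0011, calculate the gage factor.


GF = (dR/R) / epsilon
= 0.0035 / 0.0011
= 3.1818

3.1818


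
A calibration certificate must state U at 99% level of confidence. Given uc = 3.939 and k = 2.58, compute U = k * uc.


U = k * uc
U = 2.58 * 3.939
U = 10.1626

10.1626


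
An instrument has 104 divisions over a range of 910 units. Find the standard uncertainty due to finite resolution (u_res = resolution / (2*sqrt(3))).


resolution = range / divisions
resolution = 910 / 104 = 8.75
u_res = resolution / (2*sqrt(3))
u_res = 8.75 / 3.4641016
u_res = 2.5259

2.5259


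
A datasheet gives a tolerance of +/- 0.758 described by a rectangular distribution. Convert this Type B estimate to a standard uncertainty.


u_B = half_width / sqrt(3)
u_B = 0.758 / 1.7320508
u_B = 0.4376

0.4376


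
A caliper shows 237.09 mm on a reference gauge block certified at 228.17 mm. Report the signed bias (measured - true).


Systematic error = measured - true
= 237.09 - 228.17
= 8.9200

8.9200


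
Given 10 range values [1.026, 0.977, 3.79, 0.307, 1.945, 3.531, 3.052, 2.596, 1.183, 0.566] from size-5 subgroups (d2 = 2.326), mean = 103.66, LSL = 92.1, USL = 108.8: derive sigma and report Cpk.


R_bar = (1.026 + 0.977 + 3.79 + 0.307 + 1.945 + 3.531 + 3.052 + 2.596 + 1.183 + 0.566) / 10 = 1.8973
sigma = R_bar / d2 = 1.8973 / 2.326 = 0.81569218
Cp = (USL - LSL)/(6*sigma) = (108.8 - 92.1)/(6*0.81569218) = 3.4122
Cpu = (108.8 - 103.66)/(3*0.81569218) = 2.1005
Cpl = (103.66 - 92.1)/(3*0.81569218) = 4.7240
Cpk = min(Cpu, Cpl) = 2.1005

2.1005


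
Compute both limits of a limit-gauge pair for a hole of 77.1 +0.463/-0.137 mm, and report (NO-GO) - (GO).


GO = nominal - lower_tol (smallest hole = maximum material condition)
GO = 77.1 - 0.137 = 76.963
NO-GO = nominal + upper_tol (largest hole = least material condition)
NO-GO = 77.1 + 0.463 = 77.563
spread = NO-GO - GO = 77.563 - 76.963 = 0.6000

0.6000


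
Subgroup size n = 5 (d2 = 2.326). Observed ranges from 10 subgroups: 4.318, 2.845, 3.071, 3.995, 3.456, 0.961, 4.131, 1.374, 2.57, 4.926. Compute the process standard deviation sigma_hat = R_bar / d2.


R_bar = (4.318 + 2.845 + 3.071 + 3.995 + 3.456 + 0.961 + 4.131 + 1.374 + 2.57 + 4.926) / 10
R_bar = 31.647 / 10 = 3.1647
sigma_hat = R_bar / d2 = 3.1647 / 2.326 = 1.3606

1.3606


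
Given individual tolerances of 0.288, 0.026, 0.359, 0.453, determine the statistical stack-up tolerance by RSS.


RSS = sqrt(0.288^2 + 0.026^2 + 0.359^2 + 0.453^2)
= sqrt(0.41771)
= 0.6463

0.6463


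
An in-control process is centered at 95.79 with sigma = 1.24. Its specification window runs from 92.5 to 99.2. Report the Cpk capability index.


Cpu = (USL - mean) / (3*sigma) = (99.2 - 95.79) / (3*1.24) = 0.9167
Cpl = (mean - LSL) / (3*sigma) = (95.79 - 92.5) / (3*1.24) = 0.8844
Cpk = min(Cpu, Cpl) = 0.8844

0.8844


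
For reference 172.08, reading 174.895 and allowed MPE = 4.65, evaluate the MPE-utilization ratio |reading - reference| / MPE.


e = indication - reference = 174.895 - 172.08 = 2.8150
|e| = 2.8150
ratio = |e| / MPE = 2.8150 / 4.65
ratio = 0.6054

0.6054


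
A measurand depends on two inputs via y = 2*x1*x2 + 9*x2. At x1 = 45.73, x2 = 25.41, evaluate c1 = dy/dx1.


y = 2*x1*x2 + 9*x2
dy/dx1 = 2*x2
Evaluate at x2 = 25.41: c1 = 2 * 25.41
c1 = 50.8200

50.8200


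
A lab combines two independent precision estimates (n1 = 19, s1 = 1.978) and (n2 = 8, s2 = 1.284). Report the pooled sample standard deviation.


s_p = sqrt(((n1-1)*s1^2 + (n2-1)*s2^2) / (n1+n2-2))
numerator = (19-1)*1.978^2 + (8-1)*1.284^2 = 70.424712 + 11.540592 = 81.965304
denominator = 19 + 8 - 2 = 25
s_p^2 = 81.965304 / 25 = 3.2786122
s_p = sqrt(3.2786122) = 1.8107

1.8107


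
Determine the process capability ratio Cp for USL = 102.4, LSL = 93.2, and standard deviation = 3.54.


Cp = (USL - LSL) / (6 * sigma)
= (102.4 - 93.2) / (6 * 3.54)
= 9.2000 / 21.2400
= 0.4331

0.4331


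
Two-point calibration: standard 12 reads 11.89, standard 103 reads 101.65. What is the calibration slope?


slope = (y2 - y1) / (x2 - x1)
= (101.65 - 11.89) / (103 - 12)
= 89.7600 / 91
= 0.9864

0.9864


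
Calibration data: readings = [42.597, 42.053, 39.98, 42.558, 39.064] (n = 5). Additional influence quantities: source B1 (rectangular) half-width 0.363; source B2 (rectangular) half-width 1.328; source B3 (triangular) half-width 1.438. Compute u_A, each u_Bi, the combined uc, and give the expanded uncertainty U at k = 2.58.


mean = (42.597 + 42.053 + 39.98 + 42.558 + 39.064) / 5 = 41.2504
s = sqrt(sum((x - mean)^2)/(n-1)) = 1.624929
u_A = s / sqrt(n) = 1.624929 / sqrt(5) = 0.72669034
u_B1 = 0.363 / sqrt(3) = 0.20957815
u_B2 = 1.328 / sqrt(3) = 0.76672116
u_B3 = 1.438 / sqrt(6) = 0.58706104
uc = sqrt(0.72669034^2 + 0.20957815^2 + 0.76672116^2 + 0.58706104^2) = 1.2265822
U = k * uc = 2.58 * 1.2265822
U = 3.1646

3.1646


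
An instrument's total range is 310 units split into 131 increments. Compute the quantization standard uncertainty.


resolution = range / divisions
resolution = 310 / 131 = 2.3664122
u_res = resolution / (2*sqrt(3))
u_res = 2.3664122 / 3.4641016
u_res = 0.6831

0.6831


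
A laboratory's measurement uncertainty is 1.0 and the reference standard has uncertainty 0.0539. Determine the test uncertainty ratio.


TUR = u_lab / u_ref
= 1.0 / 0.0539
= 18.5529

18.5529


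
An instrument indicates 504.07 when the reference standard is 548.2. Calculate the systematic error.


Systematic error = measured - true
= 504.07 - 548.2
= -44.1300

-44.1300


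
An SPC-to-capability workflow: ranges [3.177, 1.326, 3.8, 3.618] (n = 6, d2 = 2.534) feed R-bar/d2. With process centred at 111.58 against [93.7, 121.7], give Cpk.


R_bar = (3.177 + 1.326 + 3.8 + 3.618) / 4 = 2.98025
sigma = R_bar / d2 = 2.98025 / 2.534 = 1.176105
Cp = (USL - LSL)/(6*sigma) = (121.7 - 93.7)/(6*1.176105) = 3.9679
Cpu = (121.7 - 111.58)/(3*1.176105) = 2.8682
Cpl = (111.58 - 93.7)/(3*1.176105) = 5.0676
Cpk = min(Cpu, Cpl) = 2.8682

2.8682


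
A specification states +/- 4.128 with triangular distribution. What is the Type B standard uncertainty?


u_B = half_width / sqrt(6)
u_B = 4.128 / 2.4494897
u_B = 1.6852

1.6852


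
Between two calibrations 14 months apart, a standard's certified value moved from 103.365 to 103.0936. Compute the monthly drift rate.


rate = (v2 - v1) / months
= (103.0936 - 103.365) / 14
= -0.2714 / 14
= -0.0194

-0.0194


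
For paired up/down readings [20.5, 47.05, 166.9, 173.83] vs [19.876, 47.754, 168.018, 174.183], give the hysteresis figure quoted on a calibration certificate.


|20.5 - 19.876| = 0.6240
|47.05 - 47.754| = 0.7040
|166.9 - 168.018| = 1.1180
|173.83 - 174.183| = 0.3530
hysteresis = max(diffs) = 1.1180

1.1180


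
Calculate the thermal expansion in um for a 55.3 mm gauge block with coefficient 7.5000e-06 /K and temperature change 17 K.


dL = L * alpha * dT
= 55.3 * 7.5000e-06 * 17
= 0.0070507 mm
dL_um = 0.0070507 * 1000 = 7.0507 um

7.0507


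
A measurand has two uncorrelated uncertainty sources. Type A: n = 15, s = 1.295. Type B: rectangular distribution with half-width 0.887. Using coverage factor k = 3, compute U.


u_A = s / sqrt(n) = 1.295 / sqrt(15) = 0.33436756
u_B = half_width / sqrt(3) = 0.887 / sqrt(3) = 0.51210969
uc = sqrt(u_A^2 + u_B^2) = sqrt(0.33436756^2 + 0.51210969^2) = 0.61160281
U = k * uc = 3 * 0.61160281
U = 1.8348

1.8348


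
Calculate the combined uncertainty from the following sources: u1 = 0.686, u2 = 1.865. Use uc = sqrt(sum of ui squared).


uc = sqrt(0.686^2 + 1.865^2)
uc = sqrt(3.948821)
uc = 1.9872

1.9872


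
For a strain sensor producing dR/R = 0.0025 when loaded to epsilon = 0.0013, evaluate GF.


GF = (dR/R) / epsilon
= 0.0025 / 0.0013
= 1.9231

1.9231


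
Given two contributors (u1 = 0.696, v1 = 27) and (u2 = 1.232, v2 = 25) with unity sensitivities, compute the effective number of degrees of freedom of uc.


uc = sqrt(u1^2 + u2^2) = sqrt(0.696^2 + 1.232^2) = 1.4150053
v_eff = uc^4 / (u1^4/v1 + u2^4/v2)
= 1.4150053^4 / (0.696^4/27 + 1.232^4/25)
= 4.008965 / 0.10084266
v_eff = 39.7547

39.7547


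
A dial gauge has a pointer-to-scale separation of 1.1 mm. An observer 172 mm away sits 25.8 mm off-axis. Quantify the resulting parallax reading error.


error = h * offset / d
= 1.1 * 25.8 / 172
= 0.1650

0.1650


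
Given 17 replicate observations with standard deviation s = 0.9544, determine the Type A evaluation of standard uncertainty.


u_A = s / sqrt(n)
u_A = 0.9544 / sqrt(17)
u_A = 0.9544 / 4.1231056
u_A = 0.2315

0.2315


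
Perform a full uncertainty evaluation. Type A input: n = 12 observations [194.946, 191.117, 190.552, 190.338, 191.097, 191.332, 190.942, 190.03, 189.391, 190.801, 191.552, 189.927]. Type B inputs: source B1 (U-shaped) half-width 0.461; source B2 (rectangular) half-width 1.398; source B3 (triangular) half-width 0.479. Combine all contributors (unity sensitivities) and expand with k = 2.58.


mean = (194.946 + 191.117 + 190.552 + 190.338 + 191.097 + 191.332 + 190.942 + 190.03 + 189.391 + 190.801 + 191.552 + 189.927) / 12 = 191.0020833
s = sqrt(sum((x - mean)^2)/(n-1)) = 1.3938799
u_A = s / sqrt(n) = 1.3938799 / sqrt(12) = 0.40237847
u_B1 = 0.461 / sqrt(2) = 0.32597623
u_B2 = 1.398 / sqrt(3) = 0.80713568
u_B3 = 0.479 / sqrt(6) = 0.19555093
uc = sqrt(0.40237847^2 + 0.32597623^2 + 0.80713568^2 + 0.19555093^2) = 0.97871196
U = k * uc = 2.58 * 0.97871196
U = 2.5251

2.5251


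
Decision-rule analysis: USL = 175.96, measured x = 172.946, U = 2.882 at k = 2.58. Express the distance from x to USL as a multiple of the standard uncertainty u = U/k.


u = U / k = 2.882 / 2.58 = 1.1170543
margin = |USL - x| = |175.96 - 172.946| = 3.014
z = margin / u = 3.014 / 1.1170543
z = 2.6982

2.6982


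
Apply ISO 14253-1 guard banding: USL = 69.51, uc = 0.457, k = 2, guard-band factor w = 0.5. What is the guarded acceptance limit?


U = k * uc = 2 * 0.457 = 0.914
guard band g = w * U = 0.5 * 0.914 = 0.457
AL = USL - g = 69.51 - 0.457
AL = 69.0530

69.0530


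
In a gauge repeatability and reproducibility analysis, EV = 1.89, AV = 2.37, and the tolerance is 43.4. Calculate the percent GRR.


GRR = sqrt(EV^2 + AV^2) = sqrt(1.89^2 + 2.37^2) = 3.0313363
%GRR = GRR / tol * 100 = 3.0313363 / 43.4 * 100
%GRR = 6.9846

6.9846


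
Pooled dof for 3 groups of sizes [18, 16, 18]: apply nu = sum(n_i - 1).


nu = sum_i (n_i - 1)
nu = ((18 - 1) + (16 - 1) + (18 - 1))
nu = 17 + 15 + 17
nu = 49

49


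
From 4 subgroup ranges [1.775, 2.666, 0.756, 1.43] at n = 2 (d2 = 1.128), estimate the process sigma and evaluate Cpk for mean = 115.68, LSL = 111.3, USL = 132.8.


R_bar = (1.775 + 2.666 + 0.756 + 1.43) / 4 = 1.65675
sigma = R_bar / d2 = 1.65675 / 1.128 = 1.46875
Cp = (USL - LSL)/(6*sigma) = (132.8 - 111.3)/(6*1.46875) = 2.4397
Cpu = (132.8 - 115.68)/(3*1.46875) = 3.8854
Cpl = (115.68 - 111.3)/(3*1.46875) = 0.9940
Cpk = min(Cpu, Cpl) = 0.9940

0.9940


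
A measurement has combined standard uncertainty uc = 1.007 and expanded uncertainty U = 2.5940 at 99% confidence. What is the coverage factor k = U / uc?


k = U / uc
k = 2.5940 / 1.007
k = 2.576

2.576


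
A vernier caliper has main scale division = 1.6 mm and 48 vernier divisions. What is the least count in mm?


LC = MSD / n_div
= 1.6 / 48
= 0.0333

0.0333


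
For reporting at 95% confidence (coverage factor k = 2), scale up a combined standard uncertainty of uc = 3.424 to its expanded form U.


U = k * uc
U = 2 * 3.424
U = 6.8480

6.8480


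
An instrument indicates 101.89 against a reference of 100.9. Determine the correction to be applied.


Correction = standard - reading
= 100.9 - 101.89
= -0.9900

-0.9900


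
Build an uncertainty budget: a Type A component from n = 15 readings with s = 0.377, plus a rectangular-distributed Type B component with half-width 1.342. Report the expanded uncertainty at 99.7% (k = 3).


u_A = s / sqrt(n) = 0.377 / sqrt(15) = 0.097340981
u_B = half_width / sqrt(3) = 1.342 / sqrt(3) = 0.77480406
uc = sqrt(u_A^2 + u_B^2) = sqrt(0.097340981^2 + 0.77480406^2) = 0.78089474
U = k * uc = 3 * 0.78089474
U = 2.3427

2.3427


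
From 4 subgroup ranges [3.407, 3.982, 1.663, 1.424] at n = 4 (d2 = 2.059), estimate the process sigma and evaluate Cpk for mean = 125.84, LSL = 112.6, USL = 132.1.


R_bar = (3.407 + 3.982 + 1.663 + 1.424) / 4 = 2.619
sigma = R_bar / d2 = 2.619 / 2.059 = 1.2719767
Cp = (USL - LSL)/(6*sigma) = (132.1 - 112.6)/(6*1.2719767) = 2.5551
Cpu = (132.1 - 125.84)/(3*1.2719767) = 1.6405
Cpl = (125.84 - 112.6)/(3*1.2719767) = 3.4697
Cpk = min(Cpu, Cpl) = 1.6405

1.6405


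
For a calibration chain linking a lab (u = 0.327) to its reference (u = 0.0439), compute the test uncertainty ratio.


TUR = u_lab / u_ref
= 0.327 / 0.0439
= 7.4487

7.4487


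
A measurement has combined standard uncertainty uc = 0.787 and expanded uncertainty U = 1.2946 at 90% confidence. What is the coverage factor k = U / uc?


k = U / uc
k = 1.2946 / 0.787
k = 1.645

1.645
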